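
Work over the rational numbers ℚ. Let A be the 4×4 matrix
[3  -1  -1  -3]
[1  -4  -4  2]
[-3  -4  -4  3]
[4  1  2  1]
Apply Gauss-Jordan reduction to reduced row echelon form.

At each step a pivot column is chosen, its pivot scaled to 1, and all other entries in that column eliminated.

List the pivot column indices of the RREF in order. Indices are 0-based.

step 1: normalize row 0 (÷3) = (1, -1/3, -1/3, -1)
  row 1: subtract 1×row0 = (0, -11/3, -11/3, 3)
  row 2: subtract -3×row0 = (0, -5, -5, 0)
  row 3: subtract 4×row0 = (0, 7/3, 10/3, 5)
step 2: normalize row 1 (÷-11/3) = (0, 1, 1, -9/11)
  row 0: subtract -1/3×row1 = (1, 0, 0, -14/11)
  row 2: subtract -5×row1 = (0, 0, 0, -45/11)
  row 3: subtract 7/3×row1 = (0, 0, 1, 76/11)
step 3: exchange rows 2,3
step 3: normalize row 2 (÷1) = (0, 0, 1, 76/11)
  row 1: subtract 1×row2 = (0, 1, 0, -85/11)
step 4: normalize row 3 (÷-45/11) = (0, 0, 0, 1)
  row 0: subtract -14/11×row3 = (1, 0, 0, 0)
  row 1: subtract -85/11×row3 = (0, 1, 0, 0)
  row 2: subtract 76/11×row3 = (0, 0, 1, 0)

pivot columns: 0, 1, 2, 3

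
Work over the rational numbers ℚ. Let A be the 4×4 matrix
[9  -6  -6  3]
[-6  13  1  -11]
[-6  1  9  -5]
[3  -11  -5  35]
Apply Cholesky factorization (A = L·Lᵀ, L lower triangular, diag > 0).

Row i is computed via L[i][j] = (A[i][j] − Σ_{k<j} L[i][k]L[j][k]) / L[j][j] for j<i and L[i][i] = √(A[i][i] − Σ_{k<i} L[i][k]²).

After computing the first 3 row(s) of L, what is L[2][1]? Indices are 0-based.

L[2][1] = -1

Step 1: L[0][0] = √(9) = 3.
  L[1][0] = (-6) / L[0][0] = -2.
Step 2: L[1][1] = √(9) = 3.
  L[2][0] = (-6) / L[0][0] = -2.
  L[2][1] = (-3) / L[1][1] = -1.
Step 3: L[2][2] = √(4) = 2.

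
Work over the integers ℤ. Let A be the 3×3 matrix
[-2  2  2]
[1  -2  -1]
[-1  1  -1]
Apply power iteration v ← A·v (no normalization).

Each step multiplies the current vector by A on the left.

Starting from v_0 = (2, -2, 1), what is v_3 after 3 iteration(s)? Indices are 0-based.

v_0 = (2, -2, 1).
v_1 = A·v_0 = (-6, 5, -5).
v_2 = A·v_1 = (12, -11, 16).
v_3 = A·v_2 = (-14, 18, -39).

v_3 = (-14, 18, -39)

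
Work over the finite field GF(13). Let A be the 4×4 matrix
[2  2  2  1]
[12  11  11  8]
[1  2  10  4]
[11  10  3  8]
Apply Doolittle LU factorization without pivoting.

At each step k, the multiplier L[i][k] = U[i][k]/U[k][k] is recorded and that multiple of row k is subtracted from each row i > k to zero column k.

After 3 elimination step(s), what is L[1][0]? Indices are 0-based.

L[1][0] = 6

[col 0] pivot 2
  R1 -= 6*R0 → (0, 12, 12, 2)  (L[1][0] := 6)
  R2 -= 7*R0 → (0, 1, 9, 10)  (L[2][0] := 7)
  R3 -= 12*R0 → (0, 12, 5, 9)  (L[3][0] := 12)
[col 1] pivot 12
  R2 -= 12*R1 → (0, 0, 8, 12)  (L[2][1] := 12)
  R3 -= 1*R1 → (0, 0, 6, 7)  (L[3][1] := 1)
[col 2] pivot 8
  R3 -= 4*R2 → (0, 0, 0, 11)  (L[3][2] := 4)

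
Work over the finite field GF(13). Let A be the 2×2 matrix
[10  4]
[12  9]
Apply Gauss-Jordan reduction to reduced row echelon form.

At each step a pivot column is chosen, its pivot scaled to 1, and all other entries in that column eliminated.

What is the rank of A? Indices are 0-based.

step 1: normalize row 0 (÷10) = (1, 3)
  row 1: subtract 12×row0 = (0, 12)
step 2: normalize row 1 (÷12) = (0, 1)
  row 0: subtract 3×row1 = (1, 0)

rank = 2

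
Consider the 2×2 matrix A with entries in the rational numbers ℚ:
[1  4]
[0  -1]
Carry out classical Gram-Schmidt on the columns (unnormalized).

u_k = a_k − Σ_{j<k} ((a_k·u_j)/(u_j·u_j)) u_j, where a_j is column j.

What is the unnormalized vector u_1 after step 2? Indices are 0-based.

Step 1: u_0 = a_0 = (1, 0).
Step 2: u_1 = a_1 − (4)·u_0 = (0, -1).

u_1 = (0, -1)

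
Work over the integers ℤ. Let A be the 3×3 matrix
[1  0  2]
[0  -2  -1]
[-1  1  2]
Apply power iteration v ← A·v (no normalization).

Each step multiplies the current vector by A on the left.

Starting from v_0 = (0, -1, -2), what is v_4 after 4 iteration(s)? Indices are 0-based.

v_4 = (-4, -23, 40)

v_0 = (0, -1, -2).
v_1 = A·v_0 = (-4, 4, -5).
v_2 = A·v_1 = (-14, -3, -2).
v_3 = A·v_2 = (-18, 8, 7).
v_4 = A·v_3 = (-4, -23, 40).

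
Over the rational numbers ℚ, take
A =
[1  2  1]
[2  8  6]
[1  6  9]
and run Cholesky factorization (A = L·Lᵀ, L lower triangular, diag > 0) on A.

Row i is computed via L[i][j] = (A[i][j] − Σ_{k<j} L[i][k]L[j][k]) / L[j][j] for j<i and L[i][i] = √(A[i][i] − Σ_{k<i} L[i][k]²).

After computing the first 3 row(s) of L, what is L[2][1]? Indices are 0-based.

Step 1: L[0][0] = √(1) = 1.
  L[1][0] = (2) / L[0][0] = 2.
Step 2: L[1][1] = √(4) = 2.
  L[2][0] = (1) / L[0][0] = 1.
  L[2][1] = (4) / L[1][1] = 2.
Step 3: L[2][2] = √(4) = 2.

L[2][1] = 2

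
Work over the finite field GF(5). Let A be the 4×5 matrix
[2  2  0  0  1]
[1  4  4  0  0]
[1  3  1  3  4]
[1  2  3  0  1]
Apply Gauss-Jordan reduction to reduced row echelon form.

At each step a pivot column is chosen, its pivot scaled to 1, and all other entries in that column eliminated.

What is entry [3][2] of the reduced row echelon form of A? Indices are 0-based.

M[3][2] = 0

[1] R0 /= 2  ⇒  (1, 1, 0, 0, 3)
     R1 -= 1·R0  ⇒  (0, 3, 4, 0, 2)
     R2 -= 1·R0  ⇒  (0, 2, 1, 3, 1)
     R3 -= 1·R0  ⇒  (0, 1, 3, 0, 3)
[2] R1 /= 3  ⇒  (0, 1, 3, 0, 4)
     R0 -= 1·R1  ⇒  (1, 0, 2, 0, 4)
     R2 -= 2·R1  ⇒  (0, 0, 0, 3, 3)
     R3 -= 1·R1  ⇒  (0, 0, 0, 0, 4)
column 2 empty below row 2
[3] R2 /= 3  ⇒  (0, 0, 0, 1, 1)
[4] R3 /= 4  ⇒  (0, 0, 0, 0, 1)
     R0 -= 4·R3  ⇒  (1, 0, 2, 0, 0)
     R1 -= 4·R3  ⇒  (0, 1, 3, 0, 0)
     R2 -= 1·R3  ⇒  (0, 0, 0, 1, 0)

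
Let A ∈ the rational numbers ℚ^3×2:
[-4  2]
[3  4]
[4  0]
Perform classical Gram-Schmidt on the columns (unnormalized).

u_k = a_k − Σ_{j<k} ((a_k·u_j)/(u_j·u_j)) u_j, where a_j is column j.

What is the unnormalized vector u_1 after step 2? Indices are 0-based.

Step 1: u_0 = a_0 = (-4, 3, 4).
Step 2: u_1 = a_1 − (4/41)·u_0 = (98/41, 152/41, -16/41).

u_1 = (98/41, 152/41, -16/41)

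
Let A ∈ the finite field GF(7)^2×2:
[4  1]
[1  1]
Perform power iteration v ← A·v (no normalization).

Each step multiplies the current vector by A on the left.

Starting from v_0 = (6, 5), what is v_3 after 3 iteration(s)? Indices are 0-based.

v_3 = (2, 6)

v_0 = (6, 5).
v_1 = A·v_0 = (1, 4).
v_2 = A·v_1 = (1, 5).
v_3 = A·v_2 = (2, 6).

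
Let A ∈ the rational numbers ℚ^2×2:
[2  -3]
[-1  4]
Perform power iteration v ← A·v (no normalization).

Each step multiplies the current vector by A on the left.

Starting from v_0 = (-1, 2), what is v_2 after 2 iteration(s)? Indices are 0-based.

v_0 = (-1, 2).
v_1 = A·v_0 = (-8, 9).
v_2 = A·v_1 = (-43, 44).

v_2 = (-43, 44)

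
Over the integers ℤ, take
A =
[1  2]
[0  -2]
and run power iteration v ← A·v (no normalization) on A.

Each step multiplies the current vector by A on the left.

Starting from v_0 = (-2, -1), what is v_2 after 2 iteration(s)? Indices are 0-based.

v_0 = (-2, -1).
v_1 = A·v_0 = (-4, 2).
v_2 = A·v_1 = (0, -4).

v_2 = (0, -4)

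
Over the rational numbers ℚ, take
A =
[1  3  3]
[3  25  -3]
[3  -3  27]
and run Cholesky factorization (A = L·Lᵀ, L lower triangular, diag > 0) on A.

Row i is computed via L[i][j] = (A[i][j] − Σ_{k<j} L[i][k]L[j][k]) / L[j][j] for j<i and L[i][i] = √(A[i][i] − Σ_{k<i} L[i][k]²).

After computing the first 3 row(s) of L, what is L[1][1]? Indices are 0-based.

Step 1: L[0][0] = √(1) = 1.
  L[1][0] = (3) / L[0][0] = 3.
Step 2: L[1][1] = √(16) = 4.
  L[2][0] = (3) / L[0][0] = 3.
  L[2][1] = (-12) / L[1][1] = -3.
Step 3: L[2][2] = √(9) = 3.

L[1][1] = 4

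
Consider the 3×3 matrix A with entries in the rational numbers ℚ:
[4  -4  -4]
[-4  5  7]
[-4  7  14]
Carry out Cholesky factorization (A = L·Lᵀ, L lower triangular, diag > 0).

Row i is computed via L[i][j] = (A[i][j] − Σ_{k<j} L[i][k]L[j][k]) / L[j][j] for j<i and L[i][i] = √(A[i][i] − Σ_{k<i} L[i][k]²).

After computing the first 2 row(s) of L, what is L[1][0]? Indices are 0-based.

Step 1: L[0][0] = √(4) = 2.
  L[1][0] = (-4) / L[0][0] = -2.
Step 2: L[1][1] = √(1) = 1.

L[1][0] = -2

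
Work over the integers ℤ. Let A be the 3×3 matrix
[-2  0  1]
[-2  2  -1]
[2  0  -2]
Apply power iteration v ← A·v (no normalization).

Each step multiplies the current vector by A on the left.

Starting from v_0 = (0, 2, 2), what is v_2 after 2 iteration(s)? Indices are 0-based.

v_2 = (-8, 4, 12)

v_0 = (0, 2, 2).
v_1 = A·v_0 = (2, 2, -4).
v_2 = A·v_1 = (-8, 4, 12).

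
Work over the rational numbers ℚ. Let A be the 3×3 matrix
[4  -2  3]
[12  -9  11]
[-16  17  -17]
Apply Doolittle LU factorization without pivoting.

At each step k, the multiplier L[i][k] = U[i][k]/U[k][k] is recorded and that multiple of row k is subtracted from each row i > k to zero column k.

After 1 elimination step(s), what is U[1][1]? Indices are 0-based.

[col 0] pivot 4
  R1 -= 3*R0 → (0, -3, 2)  (L[1][0] := 3)
  R2 -= -4*R0 → (0, 9, -5)  (L[2][0] := -4)

U[1][1] = -3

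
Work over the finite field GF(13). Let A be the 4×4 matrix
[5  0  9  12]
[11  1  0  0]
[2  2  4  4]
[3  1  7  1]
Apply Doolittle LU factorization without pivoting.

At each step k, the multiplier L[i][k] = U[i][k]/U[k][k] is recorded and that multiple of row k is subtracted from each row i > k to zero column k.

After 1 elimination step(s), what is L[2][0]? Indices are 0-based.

[col 0] pivot 5
  R1 -= 10*R0 → (0, 1, 1, 10)  (L[1][0] := 10)
  R2 -= 3*R0 → (0, 2, 3, 7)  (L[2][0] := 3)
  R3 -= 11*R0 → (0, 1, 12, 12)  (L[3][0] := 11)

L[2][0] = 3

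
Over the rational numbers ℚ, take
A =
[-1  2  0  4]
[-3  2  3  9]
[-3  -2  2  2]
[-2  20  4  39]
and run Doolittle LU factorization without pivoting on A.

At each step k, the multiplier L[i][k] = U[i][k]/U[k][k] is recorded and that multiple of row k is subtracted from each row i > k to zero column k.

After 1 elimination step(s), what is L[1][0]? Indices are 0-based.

L[1][0] = 3

[col 0] pivot -1
  R1 -= 3*R0 → (0, -4, 3, -3)  (L[1][0] := 3)
  R2 -= 3*R0 → (0, -8, 2, -10)  (L[2][0] := 3)
  R3 -= 2*R0 → (0, 16, 4, 31)  (L[3][0] := 2)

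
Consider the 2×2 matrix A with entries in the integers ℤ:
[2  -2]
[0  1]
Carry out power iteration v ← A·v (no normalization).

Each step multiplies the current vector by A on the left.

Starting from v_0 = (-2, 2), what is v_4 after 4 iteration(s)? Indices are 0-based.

v_4 = (-92, 2)

v_0 = (-2, 2).
v_1 = A·v_0 = (-8, 2).
v_2 = A·v_1 = (-20, 2).
v_3 = A·v_2 = (-44, 2).
v_4 = A·v_3 = (-92, 2).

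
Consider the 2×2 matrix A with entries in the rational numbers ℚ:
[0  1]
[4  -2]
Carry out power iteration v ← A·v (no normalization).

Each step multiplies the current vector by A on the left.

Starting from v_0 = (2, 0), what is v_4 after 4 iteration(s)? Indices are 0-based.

v_0 = (2, 0).
v_1 = A·v_0 = (0, 8).
v_2 = A·v_1 = (8, -16).
v_3 = A·v_2 = (-16, 64).
v_4 = A·v_3 = (64, -192).

v_4 = (64, -192)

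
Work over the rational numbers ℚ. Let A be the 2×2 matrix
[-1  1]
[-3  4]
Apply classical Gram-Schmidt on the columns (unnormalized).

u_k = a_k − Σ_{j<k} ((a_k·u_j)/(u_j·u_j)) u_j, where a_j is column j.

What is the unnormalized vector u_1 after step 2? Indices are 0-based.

u_1 = (-3/10, 1/10)

Step 1: u_0 = a_0 = (-1, -3).
Step 2: u_1 = a_1 − (-13/10)·u_0 = (-3/10, 1/10).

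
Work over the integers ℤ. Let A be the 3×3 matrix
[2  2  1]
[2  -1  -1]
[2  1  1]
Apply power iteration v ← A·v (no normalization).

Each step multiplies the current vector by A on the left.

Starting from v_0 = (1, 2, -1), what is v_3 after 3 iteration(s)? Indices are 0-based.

v_0 = (1, 2, -1).
v_1 = A·v_0 = (5, 1, 3).
v_2 = A·v_1 = (15, 6, 14).
v_3 = A·v_2 = (56, 10, 50).

v_3 = (56, 10, 50)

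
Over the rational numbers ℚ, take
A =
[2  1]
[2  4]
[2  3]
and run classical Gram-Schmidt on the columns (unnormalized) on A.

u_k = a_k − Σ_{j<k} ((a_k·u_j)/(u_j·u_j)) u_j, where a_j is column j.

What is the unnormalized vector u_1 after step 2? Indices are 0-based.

Step 1: u_0 = a_0 = (2, 2, 2).
Step 2: u_1 = a_1 − (4/3)·u_0 = (-5/3, 4/3, 1/3).

u_1 = (-5/3, 4/3, 1/3)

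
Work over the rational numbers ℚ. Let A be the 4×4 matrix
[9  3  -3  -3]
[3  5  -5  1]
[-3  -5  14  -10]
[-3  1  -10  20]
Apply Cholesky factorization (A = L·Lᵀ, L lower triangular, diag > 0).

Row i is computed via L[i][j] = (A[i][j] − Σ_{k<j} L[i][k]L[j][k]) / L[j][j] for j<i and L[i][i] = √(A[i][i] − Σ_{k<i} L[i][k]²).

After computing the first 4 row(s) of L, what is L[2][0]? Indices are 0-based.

L[2][0] = -1

Step 1: L[0][0] = √(9) = 3.
  L[1][0] = (3) / L[0][0] = 1.
Step 2: L[1][1] = √(4) = 2.
  L[2][0] = (-3) / L[0][0] = -1.
  L[2][1] = (-4) / L[1][1] = -2.
Step 3: L[2][2] = √(9) = 3.
  L[3][0] = (-3) / L[0][0] = -1.
  L[3][1] = (2) / L[1][1] = 1.
  L[3][2] = (-9) / L[2][2] = -3.
Step 4: L[3][3] = √(9) = 3.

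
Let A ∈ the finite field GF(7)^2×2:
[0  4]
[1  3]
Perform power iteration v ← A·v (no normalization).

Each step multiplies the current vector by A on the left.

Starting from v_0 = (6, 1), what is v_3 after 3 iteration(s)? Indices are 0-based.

v_0 = (6, 1).
v_1 = A·v_0 = (4, 2).
v_2 = A·v_1 = (1, 3).
v_3 = A·v_2 = (5, 3).

v_3 = (5, 3)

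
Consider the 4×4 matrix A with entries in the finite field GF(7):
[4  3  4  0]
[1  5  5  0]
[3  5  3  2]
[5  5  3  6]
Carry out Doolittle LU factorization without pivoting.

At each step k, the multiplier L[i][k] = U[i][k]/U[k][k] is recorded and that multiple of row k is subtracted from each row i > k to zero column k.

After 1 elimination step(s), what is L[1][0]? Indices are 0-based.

L[1][0] = 2

Step 1: pivot at (0,0) is 4.
  row1 ← row1 − (2)·row0  ⇒  L[1][0]=2, U row1=(0, 6, 4, 0)
  row2 ← row2 − (6)·row0  ⇒  L[2][0]=6, U row2=(0, 1, 0, 2)
  row3 ← row3 − (3)·row0  ⇒  L[3][0]=3, U row3=(0, 3, 5, 6)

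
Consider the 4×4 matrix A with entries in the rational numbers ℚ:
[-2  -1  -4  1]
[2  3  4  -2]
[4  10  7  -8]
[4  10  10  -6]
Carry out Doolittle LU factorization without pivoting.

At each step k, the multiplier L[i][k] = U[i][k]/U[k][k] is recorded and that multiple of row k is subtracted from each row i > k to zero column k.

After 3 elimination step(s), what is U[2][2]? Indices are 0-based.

[col 0] pivot -2
  R1 -= -1*R0 → (0, 2, 0, -1)  (L[1][0] := -1)
  R2 -= -2*R0 → (0, 8, -1, -6)  (L[2][0] := -2)
  R3 -= -2*R0 → (0, 8, 2, -4)  (L[3][0] := -2)
[col 1] pivot 2
  R2 -= 4*R1 → (0, 0, -1, -2)  (L[2][1] := 4)
  R3 -= 4*R1 → (0, 0, 2, 0)  (L[3][1] := 4)
[col 2] pivot -1
  R3 -= -2*R2 → (0, 0, 0, -4)  (L[3][2] := -2)

U[2][2] = -1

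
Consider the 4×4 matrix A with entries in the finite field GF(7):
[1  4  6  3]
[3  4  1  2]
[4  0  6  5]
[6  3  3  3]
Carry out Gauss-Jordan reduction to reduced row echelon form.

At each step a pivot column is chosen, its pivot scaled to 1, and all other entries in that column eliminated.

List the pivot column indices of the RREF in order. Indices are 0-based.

pivot(0,0)=1: scale R0 → (1, 4, 6, 3)
  clear (1,0): R1 −= (3)R0 → (0, 6, 4, 0)
  clear (2,0): R2 −= (4)R0 → (0, 5, 3, 0)
  clear (3,0): R3 −= (6)R0 → (0, 0, 2, 6)
pivot(1,1)=6: scale R1 → (0, 1, 3, 0)
  clear (0,1): R0 −= (4)R1 → (1, 0, 1, 3)
  clear (2,1): R2 −= (5)R1 → (0, 0, 2, 0)
pivot(2,2)=2: scale R2 → (0, 0, 1, 0)
  clear (0,2): R0 −= (1)R2 → (1, 0, 0, 3)
  clear (1,2): R1 −= (3)R2 → (0, 1, 0, 0)
  clear (3,2): R3 −= (2)R2 → (0, 0, 0, 6)
pivot(3,3)=6: scale R3 → (0, 0, 0, 1)
  clear (0,3): R0 −= (3)R3 → (1, 0, 0, 0)

pivot columns: 0, 1, 2, 3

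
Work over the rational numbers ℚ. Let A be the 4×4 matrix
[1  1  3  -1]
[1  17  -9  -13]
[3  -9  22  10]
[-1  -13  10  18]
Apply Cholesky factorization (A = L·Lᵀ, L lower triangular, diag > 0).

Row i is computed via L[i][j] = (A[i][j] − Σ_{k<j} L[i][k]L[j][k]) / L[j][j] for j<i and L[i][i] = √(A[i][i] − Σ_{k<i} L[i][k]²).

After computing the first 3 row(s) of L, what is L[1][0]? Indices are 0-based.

Step 1: L[0][0] = √(1) = 1.
  L[1][0] = (1) / L[0][0] = 1.
Step 2: L[1][1] = √(16) = 4.
  L[2][0] = (3) / L[0][0] = 3.
  L[2][1] = (-12) / L[1][1] = -3.
Step 3: L[2][2] = √(4) = 2.

L[1][0] = 1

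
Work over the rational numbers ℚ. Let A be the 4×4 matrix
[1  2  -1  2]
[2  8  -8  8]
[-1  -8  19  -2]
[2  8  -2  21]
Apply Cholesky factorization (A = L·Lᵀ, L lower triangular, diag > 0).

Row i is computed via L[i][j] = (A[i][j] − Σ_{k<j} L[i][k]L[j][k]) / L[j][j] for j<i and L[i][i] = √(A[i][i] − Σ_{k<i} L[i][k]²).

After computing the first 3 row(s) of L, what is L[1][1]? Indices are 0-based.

L[1][1] = 2

Step 1: L[0][0] = √(1) = 1.
  L[1][0] = (2) / L[0][0] = 2.
Step 2: L[1][1] = √(4) = 2.
  L[2][0] = (-1) / L[0][0] = -1.
  L[2][1] = (-6) / L[1][1] = -3.
Step 3: L[2][2] = √(9) = 3.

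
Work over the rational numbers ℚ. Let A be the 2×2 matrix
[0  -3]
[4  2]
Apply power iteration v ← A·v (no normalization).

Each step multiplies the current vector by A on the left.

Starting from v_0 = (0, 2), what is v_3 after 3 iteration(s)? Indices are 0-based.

v_3 = (48, -80)

v_0 = (0, 2).
v_1 = A·v_0 = (-6, 4).
v_2 = A·v_1 = (-12, -16).
v_3 = A·v_2 = (48, -80).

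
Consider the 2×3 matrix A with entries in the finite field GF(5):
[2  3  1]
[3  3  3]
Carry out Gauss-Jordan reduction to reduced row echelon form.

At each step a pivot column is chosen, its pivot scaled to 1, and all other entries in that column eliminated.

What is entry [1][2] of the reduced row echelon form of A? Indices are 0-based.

[1] R0 /= 2  ⇒  (1, 4, 3)
     R1 -= 3·R0  ⇒  (0, 1, 4)
[2] R1 /= 1  ⇒  (0, 1, 4)
     R0 -= 4·R1  ⇒  (1, 0, 2)

M[1][2] = 4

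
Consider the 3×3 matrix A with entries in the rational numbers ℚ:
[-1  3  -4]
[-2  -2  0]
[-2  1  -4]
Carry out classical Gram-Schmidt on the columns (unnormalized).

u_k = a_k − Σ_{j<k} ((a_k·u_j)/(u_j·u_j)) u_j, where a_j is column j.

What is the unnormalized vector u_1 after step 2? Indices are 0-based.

Step 1: u_0 = a_0 = (-1, -2, -2).
Step 2: u_1 = a_1 − (-1/9)·u_0 = (26/9, -20/9, 7/9).

u_1 = (26/9, -20/9, 7/9)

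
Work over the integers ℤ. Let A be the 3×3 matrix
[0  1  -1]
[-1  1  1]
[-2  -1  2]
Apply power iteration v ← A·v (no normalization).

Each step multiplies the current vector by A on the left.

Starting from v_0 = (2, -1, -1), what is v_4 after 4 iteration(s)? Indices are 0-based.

v_4 = (-11, -18, 12)

v_0 = (2, -1, -1).
v_1 = A·v_0 = (0, -4, -5).
v_2 = A·v_1 = (1, -9, -6).
v_3 = A·v_2 = (-3, -16, -5).
v_4 = A·v_3 = (-11, -18, 12).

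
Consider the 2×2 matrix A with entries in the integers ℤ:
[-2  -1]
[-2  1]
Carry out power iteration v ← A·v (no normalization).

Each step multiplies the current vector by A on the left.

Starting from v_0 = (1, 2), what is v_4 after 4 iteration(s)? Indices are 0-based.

v_0 = (1, 2).
v_1 = A·v_0 = (-4, 0).
v_2 = A·v_1 = (8, 8).
v_3 = A·v_2 = (-24, -8).
v_4 = A·v_3 = (56, 40).

v_4 = (56, 40)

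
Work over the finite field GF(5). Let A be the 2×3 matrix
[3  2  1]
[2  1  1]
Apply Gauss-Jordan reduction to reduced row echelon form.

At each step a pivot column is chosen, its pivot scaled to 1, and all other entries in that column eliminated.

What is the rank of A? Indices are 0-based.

rank = 2

[1] R0 /= 3  ⇒  (1, 4, 2)
     R1 -= 2·R0  ⇒  (0, 3, 2)
[2] R1 /= 3  ⇒  (0, 1, 4)
     R0 -= 4·R1  ⇒  (1, 0, 1)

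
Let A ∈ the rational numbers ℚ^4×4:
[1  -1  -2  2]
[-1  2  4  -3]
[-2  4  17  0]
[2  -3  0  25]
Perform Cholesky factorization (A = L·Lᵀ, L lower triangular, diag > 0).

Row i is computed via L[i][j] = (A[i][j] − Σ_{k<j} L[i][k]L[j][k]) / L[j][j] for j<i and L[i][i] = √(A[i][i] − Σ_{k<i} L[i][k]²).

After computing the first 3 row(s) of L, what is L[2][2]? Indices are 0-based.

L[2][2] = 3

Step 1: L[0][0] = √(1) = 1.
  L[1][0] = (-1) / L[0][0] = -1.
Step 2: L[1][1] = √(1) = 1.
  L[2][0] = (-2) / L[0][0] = -2.
  L[2][1] = (2) / L[1][1] = 2.
Step 3: L[2][2] = √(9) = 3.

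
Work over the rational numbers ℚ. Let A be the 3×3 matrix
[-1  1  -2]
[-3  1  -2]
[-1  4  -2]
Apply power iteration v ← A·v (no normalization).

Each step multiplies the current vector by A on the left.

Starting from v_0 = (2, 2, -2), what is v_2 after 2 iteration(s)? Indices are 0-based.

v_2 = (-24, -32, -24)

v_0 = (2, 2, -2).
v_1 = A·v_0 = (4, 0, 10).
v_2 = A·v_1 = (-24, -32, -24).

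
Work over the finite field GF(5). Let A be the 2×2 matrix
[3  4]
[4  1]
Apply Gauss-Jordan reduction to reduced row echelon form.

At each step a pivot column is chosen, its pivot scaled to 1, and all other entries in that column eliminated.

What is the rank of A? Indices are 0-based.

step 1: normalize row 0 (÷3) = (1, 3)
  row 1: subtract 4×row0 = (0, 4)
step 2: normalize row 1 (÷4) = (0, 1)
  row 0: subtract 3×row1 = (1, 0)

rank = 2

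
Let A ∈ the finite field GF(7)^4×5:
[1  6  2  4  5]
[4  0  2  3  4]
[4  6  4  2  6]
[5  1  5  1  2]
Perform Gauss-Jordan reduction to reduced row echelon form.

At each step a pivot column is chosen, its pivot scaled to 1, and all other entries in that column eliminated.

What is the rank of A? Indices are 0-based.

rank = 4

[1] R0 /= 1  ⇒  (1, 6, 2, 4, 5)
     R1 -= 4·R0  ⇒  (0, 4, 1, 1, 5)
     R2 -= 4·R0  ⇒  (0, 3, 3, 0, 0)
     R3 -= 5·R0  ⇒  (0, 6, 2, 2, 5)
[2] R1 /= 4  ⇒  (0, 1, 2, 2, 3)
     R0 -= 6·R1  ⇒  (1, 0, 4, 6, 1)
     R2 -= 3·R1  ⇒  (0, 0, 4, 1, 5)
     R3 -= 6·R1  ⇒  (0, 0, 4, 4, 1)
[3] R2 /= 4  ⇒  (0, 0, 1, 2, 3)
     R0 -= 4·R2  ⇒  (1, 0, 0, 5, 3)
     R1 -= 2·R2  ⇒  (0, 1, 0, 5, 4)
     R3 -= 4·R2  ⇒  (0, 0, 0, 3, 3)
[4] R3 /= 3  ⇒  (0, 0, 0, 1, 1)
     R0 -= 5·R3  ⇒  (1, 0, 0, 0, 5)
     R1 -= 5·R3  ⇒  (0, 1, 0, 0, 6)
     R2 -= 2·R3  ⇒  (0, 0, 1, 0, 1)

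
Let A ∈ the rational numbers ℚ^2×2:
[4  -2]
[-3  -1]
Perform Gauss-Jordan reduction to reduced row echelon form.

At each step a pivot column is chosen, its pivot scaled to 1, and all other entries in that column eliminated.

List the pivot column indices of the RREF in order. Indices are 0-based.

[1] R0 /= 4  ⇒  (1, -1/2)
     R1 -= -3·R0  ⇒  (0, -5/2)
[2] R1 /= -5/2  ⇒  (0, 1)
     R0 -= -1/2·R1  ⇒  (1, 0)

pivot columns: 0, 1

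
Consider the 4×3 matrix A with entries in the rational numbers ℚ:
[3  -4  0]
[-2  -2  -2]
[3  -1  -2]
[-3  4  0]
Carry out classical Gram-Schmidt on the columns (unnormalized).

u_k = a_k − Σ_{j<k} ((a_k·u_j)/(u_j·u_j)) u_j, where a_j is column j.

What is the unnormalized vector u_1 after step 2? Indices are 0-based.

u_1 = (-55/31, -108/31, 38/31, 55/31)

Step 1: u_0 = a_0 = (3, -2, 3, -3).
Step 2: u_1 = a_1 − (-23/31)·u_0 = (-55/31, -108/31, 38/31, 55/31).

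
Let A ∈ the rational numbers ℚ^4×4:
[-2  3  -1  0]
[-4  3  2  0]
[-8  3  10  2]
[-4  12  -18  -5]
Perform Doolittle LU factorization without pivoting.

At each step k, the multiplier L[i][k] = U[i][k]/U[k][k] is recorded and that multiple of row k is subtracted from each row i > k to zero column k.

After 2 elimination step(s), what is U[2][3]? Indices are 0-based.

U[2][3] = 2

[col 0] pivot -2
  R1 -= 2*R0 → (0, -3, 4, 0)  (L[1][0] := 2)
  R2 -= 4*R0 → (0, -9, 14, 2)  (L[2][0] := 4)
  R3 -= 2*R0 → (0, 6, -16, -5)  (L[3][0] := 2)
[col 1] pivot -3
  R2 -= 3*R1 → (0, 0, 2, 2)  (L[2][1] := 3)
  R3 -= -2*R1 → (0, 0, -8, -5)  (L[3][1] := -2)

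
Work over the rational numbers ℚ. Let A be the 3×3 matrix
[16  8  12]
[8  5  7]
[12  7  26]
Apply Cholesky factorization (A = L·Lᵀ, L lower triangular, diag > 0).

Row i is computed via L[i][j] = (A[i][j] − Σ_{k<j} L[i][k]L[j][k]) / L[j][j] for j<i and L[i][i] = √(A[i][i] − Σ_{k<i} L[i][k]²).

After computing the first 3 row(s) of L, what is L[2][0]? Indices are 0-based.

Step 1: L[0][0] = √(16) = 4.
  L[1][0] = (8) / L[0][0] = 2.
Step 2: L[1][1] = √(1) = 1.
  L[2][0] = (12) / L[0][0] = 3.
  L[2][1] = (1) / L[1][1] = 1.
Step 3: L[2][2] = √(16) = 4.

L[2][0] = 3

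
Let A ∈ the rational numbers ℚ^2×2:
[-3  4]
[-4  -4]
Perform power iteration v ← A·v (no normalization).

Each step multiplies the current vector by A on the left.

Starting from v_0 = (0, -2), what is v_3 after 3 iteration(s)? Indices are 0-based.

v_0 = (0, -2).
v_1 = A·v_0 = (-8, 8).
v_2 = A·v_1 = (56, 0).
v_3 = A·v_2 = (-168, -224).

v_3 = (-168, -224)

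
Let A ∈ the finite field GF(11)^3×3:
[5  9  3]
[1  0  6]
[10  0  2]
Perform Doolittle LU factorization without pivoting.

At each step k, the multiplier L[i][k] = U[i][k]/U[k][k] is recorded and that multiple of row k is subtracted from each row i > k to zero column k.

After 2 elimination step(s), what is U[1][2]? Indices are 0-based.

Step 1: pivot at (0,0) is 5.
  row1 ← row1 − (9)·row0  ⇒  L[1][0]=9, U row1=(0, 7, 1)
  row2 ← row2 − (2)·row0  ⇒  L[2][0]=2, U row2=(0, 4, 7)
Step 2: pivot at (1,1) is 7.
  row2 ← row2 − (10)·row1  ⇒  L[2][1]=10, U row2=(0, 0, 8)

U[1][2] = 1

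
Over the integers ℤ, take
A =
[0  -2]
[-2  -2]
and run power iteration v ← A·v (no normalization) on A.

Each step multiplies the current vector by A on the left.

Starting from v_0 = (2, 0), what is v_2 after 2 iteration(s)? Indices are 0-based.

v_0 = (2, 0).
v_1 = A·v_0 = (0, -4).
v_2 = A·v_1 = (8, 8).

v_2 = (8, 8)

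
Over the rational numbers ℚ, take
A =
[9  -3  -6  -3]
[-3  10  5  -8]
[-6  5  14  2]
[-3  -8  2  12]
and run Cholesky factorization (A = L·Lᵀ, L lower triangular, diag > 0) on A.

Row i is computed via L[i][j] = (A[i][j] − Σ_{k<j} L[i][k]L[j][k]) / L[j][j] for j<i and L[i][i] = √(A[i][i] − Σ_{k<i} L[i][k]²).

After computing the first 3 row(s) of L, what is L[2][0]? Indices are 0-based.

Step 1: L[0][0] = √(9) = 3.
  L[1][0] = (-3) / L[0][0] = -1.
Step 2: L[1][1] = √(9) = 3.
  L[2][0] = (-6) / L[0][0] = -2.
  L[2][1] = (3) / L[1][1] = 1.
Step 3: L[2][2] = √(9) = 3.

L[2][0] = -2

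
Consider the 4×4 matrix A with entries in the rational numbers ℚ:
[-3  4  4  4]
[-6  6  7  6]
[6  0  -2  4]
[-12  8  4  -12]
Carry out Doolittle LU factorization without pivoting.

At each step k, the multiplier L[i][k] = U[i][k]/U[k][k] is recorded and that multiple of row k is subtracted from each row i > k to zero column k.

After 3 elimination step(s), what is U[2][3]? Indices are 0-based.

U[2][3] = 4

[col 0] pivot -3
  R1 -= 2*R0 → (0, -2, -1, -2)  (L[1][0] := 2)
  R2 -= -2*R0 → (0, 8, 6, 12)  (L[2][0] := -2)
  R3 -= 4*R0 → (0, -8, -12, -28)  (L[3][0] := 4)
[col 1] pivot -2
  R2 -= -4*R1 → (0, 0, 2, 4)  (L[2][1] := -4)
  R3 -= 4*R1 → (0, 0, -8, -20)  (L[3][1] := 4)
[col 2] pivot 2
  R3 -= -4*R2 → (0, 0, 0, -4)  (L[3][2] := -4)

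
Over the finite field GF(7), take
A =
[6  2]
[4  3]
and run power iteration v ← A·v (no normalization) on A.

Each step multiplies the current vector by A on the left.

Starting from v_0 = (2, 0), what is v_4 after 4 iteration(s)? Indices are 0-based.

v_0 = (2, 0).
v_1 = A·v_0 = (5, 1).
v_2 = A·v_1 = (4, 2).
v_3 = A·v_2 = (0, 1).
v_4 = A·v_3 = (2, 3).

v_4 = (2, 3)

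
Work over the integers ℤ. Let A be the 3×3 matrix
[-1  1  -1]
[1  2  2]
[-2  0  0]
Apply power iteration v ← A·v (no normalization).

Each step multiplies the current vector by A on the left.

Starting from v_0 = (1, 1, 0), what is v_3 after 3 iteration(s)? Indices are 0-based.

v_3 = (-3, 9, -10)

v_0 = (1, 1, 0).
v_1 = A·v_0 = (0, 3, -2).
v_2 = A·v_1 = (5, 2, 0).
v_3 = A·v_2 = (-3, 9, -10).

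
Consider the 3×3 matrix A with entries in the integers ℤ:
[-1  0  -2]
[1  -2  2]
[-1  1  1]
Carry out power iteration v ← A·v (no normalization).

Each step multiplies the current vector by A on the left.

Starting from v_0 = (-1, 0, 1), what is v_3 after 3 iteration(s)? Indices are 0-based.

v_3 = (-5, 3, 8)

v_0 = (-1, 0, 1).
v_1 = A·v_0 = (-1, 1, 2).
v_2 = A·v_1 = (-3, 1, 4).
v_3 = A·v_2 = (-5, 3, 8).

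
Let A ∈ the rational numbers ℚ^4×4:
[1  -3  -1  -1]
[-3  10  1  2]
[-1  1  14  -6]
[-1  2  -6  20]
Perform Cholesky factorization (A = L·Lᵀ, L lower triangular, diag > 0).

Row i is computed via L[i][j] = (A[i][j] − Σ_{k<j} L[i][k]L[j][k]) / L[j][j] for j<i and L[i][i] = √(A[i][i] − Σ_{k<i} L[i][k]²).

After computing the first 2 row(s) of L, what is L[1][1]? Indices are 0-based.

L[1][1] = 1

Step 1: L[0][0] = √(1) = 1.
  L[1][0] = (-3) / L[0][0] = -3.
Step 2: L[1][1] = √(1) = 1.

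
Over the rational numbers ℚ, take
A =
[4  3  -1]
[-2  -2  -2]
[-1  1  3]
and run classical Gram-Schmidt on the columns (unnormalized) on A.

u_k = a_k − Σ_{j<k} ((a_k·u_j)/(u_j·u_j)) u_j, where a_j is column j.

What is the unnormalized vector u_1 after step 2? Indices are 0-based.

Step 1: u_0 = a_0 = (4, -2, -1).
Step 2: u_1 = a_1 − (5/7)·u_0 = (1/7, -4/7, 12/7).

u_1 = (1/7, -4/7, 12/7)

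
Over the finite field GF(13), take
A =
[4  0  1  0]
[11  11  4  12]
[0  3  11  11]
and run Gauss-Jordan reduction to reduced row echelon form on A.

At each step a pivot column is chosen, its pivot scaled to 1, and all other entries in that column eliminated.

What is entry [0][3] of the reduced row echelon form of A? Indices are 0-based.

M[0][3] = 6

pivot(0,0)=4: scale R0 → (1, 0, 10, 0)
  clear (1,0): R1 −= (11)R0 → (0, 11, 11, 12)
pivot(1,1)=11: scale R1 → (0, 1, 1, 7)
  clear (2,1): R2 −= (3)R1 → (0, 0, 8, 3)
pivot(2,2)=8: scale R2 → (0, 0, 1, 2)
  clear (0,2): R0 −= (10)R2 → (1, 0, 0, 6)
  clear (1,2): R1 −= (1)R2 → (0, 1, 0, 5)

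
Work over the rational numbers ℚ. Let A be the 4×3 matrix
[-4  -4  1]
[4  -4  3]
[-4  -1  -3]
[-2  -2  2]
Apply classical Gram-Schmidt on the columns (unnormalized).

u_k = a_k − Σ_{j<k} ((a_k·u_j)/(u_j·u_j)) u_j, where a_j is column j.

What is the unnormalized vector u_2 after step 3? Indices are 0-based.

u_2 = (181/465, -23/31, -184/93, 788/465)

Step 1: u_0 = a_0 = (-4, 4, -4, -2).
Step 2: u_1 = a_1 − (2/13)·u_0 = (-44/13, -60/13, -5/13, -22/13).
Step 3: u_2 = a_2 − (4/13)·u_0 − (-253/465)·u_1 = (181/465, -23/31, -184/93, 788/465).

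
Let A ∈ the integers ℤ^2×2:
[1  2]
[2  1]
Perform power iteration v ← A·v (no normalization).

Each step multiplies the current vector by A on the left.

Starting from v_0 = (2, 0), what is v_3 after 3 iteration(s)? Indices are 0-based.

v_0 = (2, 0).
v_1 = A·v_0 = (2, 4).
v_2 = A·v_1 = (10, 8).
v_3 = A·v_2 = (26, 28).

v_3 = (26, 28)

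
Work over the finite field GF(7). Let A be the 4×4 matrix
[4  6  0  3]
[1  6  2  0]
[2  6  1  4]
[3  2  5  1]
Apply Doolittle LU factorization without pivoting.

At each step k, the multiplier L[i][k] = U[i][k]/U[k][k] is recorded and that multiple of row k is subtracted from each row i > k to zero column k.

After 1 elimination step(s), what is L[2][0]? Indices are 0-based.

L[2][0] = 4

[col 0] pivot 4
  R1 -= 2*R0 → (0, 1, 2, 1)  (L[1][0] := 2)
  R2 -= 4*R0 → (0, 3, 1, 6)  (L[2][0] := 4)
  R3 -= 6*R0 → (0, 1, 5, 4)  (L[3][0] := 6)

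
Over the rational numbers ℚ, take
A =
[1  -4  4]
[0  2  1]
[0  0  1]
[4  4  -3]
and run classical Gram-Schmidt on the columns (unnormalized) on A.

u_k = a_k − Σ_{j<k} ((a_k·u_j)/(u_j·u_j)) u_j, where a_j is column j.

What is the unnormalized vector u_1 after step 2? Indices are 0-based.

u_1 = (-80/17, 2, 0, 20/17)

Step 1: u_0 = a_0 = (1, 0, 0, 4).
Step 2: u_1 = a_1 − (12/17)·u_0 = (-80/17, 2, 0, 20/17).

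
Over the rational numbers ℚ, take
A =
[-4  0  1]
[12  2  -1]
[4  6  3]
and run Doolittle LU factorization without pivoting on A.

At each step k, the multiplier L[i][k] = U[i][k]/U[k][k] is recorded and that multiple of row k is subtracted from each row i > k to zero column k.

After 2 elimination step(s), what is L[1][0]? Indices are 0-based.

L[1][0] = -3

k=0: U[0][0]=-4
  eliminate (1,0): mult=-3, new row 1: (0, 2, 2); set L[1][0]=-3
  eliminate (2,0): mult=-1, new row 2: (0, 6, 4); set L[2][0]=-1
k=1: U[1][1]=2
  eliminate (2,1): mult=3, new row 2: (0, 0, -2); set L[2][1]=3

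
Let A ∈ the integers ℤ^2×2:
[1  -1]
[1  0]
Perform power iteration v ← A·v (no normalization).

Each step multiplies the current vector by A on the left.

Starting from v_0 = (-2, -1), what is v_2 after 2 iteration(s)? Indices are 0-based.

v_2 = (1, -1)

v_0 = (-2, -1).
v_1 = A·v_0 = (-1, -2).
v_2 = A·v_1 = (1, -1).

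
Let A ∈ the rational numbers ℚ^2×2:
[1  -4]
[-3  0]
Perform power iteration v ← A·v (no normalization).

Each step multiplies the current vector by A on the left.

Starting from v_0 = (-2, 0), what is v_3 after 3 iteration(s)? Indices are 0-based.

v_3 = (-50, 78)

v_0 = (-2, 0).
v_1 = A·v_0 = (-2, 6).
v_2 = A·v_1 = (-26, 6).
v_3 = A·v_2 = (-50, 78).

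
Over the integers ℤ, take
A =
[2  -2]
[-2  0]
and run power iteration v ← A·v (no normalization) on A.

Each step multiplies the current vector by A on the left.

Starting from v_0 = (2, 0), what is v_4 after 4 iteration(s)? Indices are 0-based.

v_4 = (160, -96)

v_0 = (2, 0).
v_1 = A·v_0 = (4, -4).
v_2 = A·v_1 = (16, -8).
v_3 = A·v_2 = (48, -32).
v_4 = A·v_3 = (160, -96).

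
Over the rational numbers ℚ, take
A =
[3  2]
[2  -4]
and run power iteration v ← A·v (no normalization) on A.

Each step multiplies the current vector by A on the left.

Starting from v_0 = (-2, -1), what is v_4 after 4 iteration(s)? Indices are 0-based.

v_0 = (-2, -1).
v_1 = A·v_0 = (-8, 0).
v_2 = A·v_1 = (-24, -16).
v_3 = A·v_2 = (-104, 16).
v_4 = A·v_3 = (-280, -272).

v_4 = (-280, -272)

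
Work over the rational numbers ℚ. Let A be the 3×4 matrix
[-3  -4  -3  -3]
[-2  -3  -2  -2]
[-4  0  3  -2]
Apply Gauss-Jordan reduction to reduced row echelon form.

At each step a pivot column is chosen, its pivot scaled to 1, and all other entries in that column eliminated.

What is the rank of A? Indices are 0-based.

step 1: normalize row 0 (÷-3) = (1, 4/3, 1, 1)
  row 1: subtract -2×row0 = (0, -1/3, 0, 0)
  row 2: subtract -4×row0 = (0, 16/3, 7, 2)
step 2: normalize row 1 (÷-1/3) = (0, 1, 0, 0)
  row 0: subtract 4/3×row1 = (1, 0, 1, 1)
  row 2: subtract 16/3×row1 = (0, 0, 7, 2)
step 3: normalize row 2 (÷7) = (0, 0, 1, 2/7)
  row 0: subtract 1×row2 = (1, 0, 0, 5/7)

rank = 3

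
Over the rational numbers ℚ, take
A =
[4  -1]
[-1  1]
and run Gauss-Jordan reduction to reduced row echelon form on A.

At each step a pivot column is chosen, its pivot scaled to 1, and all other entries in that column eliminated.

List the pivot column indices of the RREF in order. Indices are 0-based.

[1] R0 /= 4  ⇒  (1, -1/4)
     R1 -= -1·R0  ⇒  (0, 3/4)
[2] R1 /= 3/4  ⇒  (0, 1)
     R0 -= -1/4·R1  ⇒  (1, 0)

pivot columns: 0, 1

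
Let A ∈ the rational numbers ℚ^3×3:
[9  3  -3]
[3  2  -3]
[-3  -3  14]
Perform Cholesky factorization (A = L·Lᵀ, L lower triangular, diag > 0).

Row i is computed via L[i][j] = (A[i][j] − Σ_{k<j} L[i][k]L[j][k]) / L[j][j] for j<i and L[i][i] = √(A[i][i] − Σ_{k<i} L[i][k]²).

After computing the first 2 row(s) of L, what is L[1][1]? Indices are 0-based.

L[1][1] = 1

Step 1: L[0][0] = √(9) = 3.
  L[1][0] = (3) / L[0][0] = 1.
Step 2: L[1][1] = √(1) = 1.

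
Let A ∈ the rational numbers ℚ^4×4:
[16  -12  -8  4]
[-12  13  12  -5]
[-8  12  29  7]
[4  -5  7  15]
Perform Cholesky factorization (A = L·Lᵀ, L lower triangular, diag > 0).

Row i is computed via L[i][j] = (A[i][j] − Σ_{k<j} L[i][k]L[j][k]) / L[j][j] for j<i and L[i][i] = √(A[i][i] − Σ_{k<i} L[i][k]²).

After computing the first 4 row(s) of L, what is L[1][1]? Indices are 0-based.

L[1][1] = 2

Step 1: L[0][0] = √(16) = 4.
  L[1][0] = (-12) / L[0][0] = -3.
Step 2: L[1][1] = √(4) = 2.
  L[2][0] = (-8) / L[0][0] = -2.
  L[2][1] = (6) / L[1][1] = 3.
Step 3: L[2][2] = √(16) = 4.
  L[3][0] = (4) / L[0][0] = 1.
  L[3][1] = (-2) / L[1][1] = -1.
  L[3][2] = (12) / L[2][2] = 3.
Step 4: L[3][3] = √(4) = 2.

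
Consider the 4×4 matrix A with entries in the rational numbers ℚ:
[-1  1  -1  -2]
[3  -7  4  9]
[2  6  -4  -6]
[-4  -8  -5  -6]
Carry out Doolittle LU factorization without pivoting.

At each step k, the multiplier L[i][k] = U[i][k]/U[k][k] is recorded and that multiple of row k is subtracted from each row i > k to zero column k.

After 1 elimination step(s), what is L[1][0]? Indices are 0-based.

Step 1: pivot at (0,0) is -1.
  row1 ← row1 − (-3)·row0  ⇒  L[1][0]=-3, U row1=(0, -4, 1, 3)
  row2 ← row2 − (-2)·row0  ⇒  L[2][0]=-2, U row2=(0, 8, -6, -10)
  row3 ← row3 − (4)·row0  ⇒  L[3][0]=4, U row3=(0, -12, -1, 2)

L[1][0] = -3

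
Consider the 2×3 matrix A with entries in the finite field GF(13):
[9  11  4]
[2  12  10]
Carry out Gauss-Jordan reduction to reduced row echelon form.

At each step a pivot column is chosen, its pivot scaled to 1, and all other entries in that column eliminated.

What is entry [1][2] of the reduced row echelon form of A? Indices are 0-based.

M[1][2] = 7

[1] R0 /= 9  ⇒  (1, 7, 12)
     R1 -= 2·R0  ⇒  (0, 11, 12)
[2] R1 /= 11  ⇒  (0, 1, 7)
     R0 -= 7·R1  ⇒  (1, 0, 2)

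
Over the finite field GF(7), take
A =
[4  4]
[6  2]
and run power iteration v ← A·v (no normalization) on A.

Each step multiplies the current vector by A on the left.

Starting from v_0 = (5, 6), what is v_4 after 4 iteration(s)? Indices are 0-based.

v_0 = (5, 6).
v_1 = A·v_0 = (2, 0).
v_2 = A·v_1 = (1, 5).
v_3 = A·v_2 = (3, 2).
v_4 = A·v_3 = (6, 1).

v_4 = (6, 1)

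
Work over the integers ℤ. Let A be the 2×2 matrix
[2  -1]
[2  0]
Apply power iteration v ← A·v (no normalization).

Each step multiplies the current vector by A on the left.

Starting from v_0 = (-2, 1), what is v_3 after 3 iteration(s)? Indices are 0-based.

v_0 = (-2, 1).
v_1 = A·v_0 = (-5, -4).
v_2 = A·v_1 = (-6, -10).
v_3 = A·v_2 = (-2, -12).

v_3 = (-2, -12)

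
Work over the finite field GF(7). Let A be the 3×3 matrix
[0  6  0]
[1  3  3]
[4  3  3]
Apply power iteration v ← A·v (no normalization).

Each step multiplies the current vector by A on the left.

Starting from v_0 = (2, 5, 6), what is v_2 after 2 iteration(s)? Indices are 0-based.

v_2 = (0, 6, 5)

v_0 = (2, 5, 6).
v_1 = A·v_0 = (2, 0, 6).
v_2 = A·v_1 = (0, 6, 5).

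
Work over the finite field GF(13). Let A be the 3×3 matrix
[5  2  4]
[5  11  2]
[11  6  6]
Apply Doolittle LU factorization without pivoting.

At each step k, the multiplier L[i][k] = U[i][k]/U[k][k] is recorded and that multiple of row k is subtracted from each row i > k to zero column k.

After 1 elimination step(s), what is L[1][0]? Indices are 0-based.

[col 0] pivot 5
  R1 -= 1*R0 → (0, 9, 11)  (L[1][0] := 1)
  R2 -= 10*R0 → (0, 12, 5)  (L[2][0] := 10)

L[1][0] = 1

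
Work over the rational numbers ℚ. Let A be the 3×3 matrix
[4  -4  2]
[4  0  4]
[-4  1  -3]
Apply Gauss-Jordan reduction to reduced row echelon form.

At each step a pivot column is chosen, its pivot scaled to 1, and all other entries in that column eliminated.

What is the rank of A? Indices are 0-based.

[1] R0 /= 4  ⇒  (1, -1, 1/2)
     R1 -= 4·R0  ⇒  (0, 4, 2)
     R2 -= -4·R0  ⇒  (0, -3, -1)
[2] R1 /= 4  ⇒  (0, 1, 1/2)
     R0 -= -1·R1  ⇒  (1, 0, 1)
     R2 -= -3·R1  ⇒  (0, 0, 1/2)
[3] R2 /= 1/2  ⇒  (0, 0, 1)
     R0 -= 1·R2  ⇒  (1, 0, 0)
     R1 -= 1/2·R2  ⇒  (0, 1, 0)

rank = 3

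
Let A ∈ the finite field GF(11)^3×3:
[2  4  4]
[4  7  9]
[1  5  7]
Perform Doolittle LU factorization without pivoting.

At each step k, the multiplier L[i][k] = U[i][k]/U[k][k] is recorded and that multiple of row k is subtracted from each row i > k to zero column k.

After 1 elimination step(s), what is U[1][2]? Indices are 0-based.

U[1][2] = 1

[col 0] pivot 2
  R1 -= 2*R0 → (0, 10, 1)  (L[1][0] := 2)
  R2 -= 6*R0 → (0, 3, 5)  (L[2][0] := 6)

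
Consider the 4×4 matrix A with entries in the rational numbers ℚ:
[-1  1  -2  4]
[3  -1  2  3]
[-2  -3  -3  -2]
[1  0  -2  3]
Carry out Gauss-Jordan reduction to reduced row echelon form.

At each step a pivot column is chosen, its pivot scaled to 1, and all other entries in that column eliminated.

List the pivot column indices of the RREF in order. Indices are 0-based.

[1] R0 /= -1  ⇒  (1, -1, 2, -4)
     R1 -= 3·R0  ⇒  (0, 2, -4, 15)
     R2 -= -2·R0  ⇒  (0, -5, 1, -10)
     R3 -= 1·R0  ⇒  (0, 1, -4, 7)
[2] R1 /= 2  ⇒  (0, 1, -2, 15/2)
     R0 -= -1·R1  ⇒  (1, 0, 0, 7/2)
     R2 -= -5·R1  ⇒  (0, 0, -9, 55/2)
     R3 -= 1·R1  ⇒  (0, 0, -2, -1/2)
[3] R2 /= -9  ⇒  (0, 0, 1, -55/18)
     R1 -= -2·R2  ⇒  (0, 1, 0, 25/18)
     R3 -= -2·R2  ⇒  (0, 0, 0, -119/18)
[4] R3 /= -119/18  ⇒  (0, 0, 0, 1)
     R0 -= 7/2·R3  ⇒  (1, 0, 0, 0)
     R1 -= 25/18·R3  ⇒  (0, 1, 0, 0)
     R2 -= -55/18·R3  ⇒  (0, 0, 1, 0)

pivot columns: 0, 1, 2, 3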